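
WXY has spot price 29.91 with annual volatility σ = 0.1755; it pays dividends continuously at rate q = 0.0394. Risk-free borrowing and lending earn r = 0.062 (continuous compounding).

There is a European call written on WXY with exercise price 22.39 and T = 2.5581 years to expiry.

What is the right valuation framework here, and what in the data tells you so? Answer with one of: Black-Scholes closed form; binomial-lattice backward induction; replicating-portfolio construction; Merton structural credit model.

framework: Black-Scholes closed form

Key observation: with WXY following a GBM at constant σ and r, the European call struck at 22.39 prices in closed form — nothing here needs a stepwise model or a balance sheet.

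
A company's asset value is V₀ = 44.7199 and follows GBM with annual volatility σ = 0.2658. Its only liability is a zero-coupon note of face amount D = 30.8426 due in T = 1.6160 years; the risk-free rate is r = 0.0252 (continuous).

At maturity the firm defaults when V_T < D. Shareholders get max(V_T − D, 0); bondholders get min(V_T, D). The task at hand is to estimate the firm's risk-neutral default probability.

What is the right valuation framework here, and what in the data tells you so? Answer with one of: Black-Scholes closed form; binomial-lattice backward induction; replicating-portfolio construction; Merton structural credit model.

framework: Merton structural credit model

Key observation: with the firm-asset dynamics (V₀ = 44.7199) and a single zero-coupon liability of face 30.8426 given, debt value, spread, and default probability all derive from the option view of the balance sheet.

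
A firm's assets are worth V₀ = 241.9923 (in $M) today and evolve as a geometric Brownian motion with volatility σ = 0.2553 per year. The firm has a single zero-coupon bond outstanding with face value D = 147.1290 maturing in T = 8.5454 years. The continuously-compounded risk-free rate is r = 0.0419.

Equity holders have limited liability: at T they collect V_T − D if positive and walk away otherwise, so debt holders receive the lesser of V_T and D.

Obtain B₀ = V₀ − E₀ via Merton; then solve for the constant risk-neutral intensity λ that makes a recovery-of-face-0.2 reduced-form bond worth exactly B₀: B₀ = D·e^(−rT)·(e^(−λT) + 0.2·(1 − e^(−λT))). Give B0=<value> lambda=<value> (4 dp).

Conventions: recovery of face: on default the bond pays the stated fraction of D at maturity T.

B0=95.8169 lambda=0.0105

With assets at 241.9923 and a single debt payment of 147.1290 at 8.5454 years:
d₁ = [ln(V₀/D) + (r + σ²/2)T] / (σ√T)
   = [ln(241.9923/147.1290) + (0.0419 + 0.5·0.2553²)·8.5454] / (0.2553·√8.5454)
   = [0.497596 + 0.636539] / 0.746306 = 1.519664
d₂ = d₁ − σ√T = 1.519664 − 0.746306 = 0.773358
N(d₁) = 0.935702,  N(d₂) = 0.780345,  e^(−rT) = 0.699037
E₀ = V₀·N(d₁) − D·e^(−rT)·N(d₂)
   = 241.9923·0.935702 − 147.1290·0.699037·0.780345 = 146.175429
B₀ = V₀ − E₀ = 241.9923 − 146.175429 = 95.816871
e^(−λT) = (B₀·e^(rT)/D − 0.2)/(1 − 0.2) = (95.8169·1.430540/147.1290 − 0.2)/0.8 = 0.91453881
λ = −ln(0.91453881)/8.5454 = 0.010454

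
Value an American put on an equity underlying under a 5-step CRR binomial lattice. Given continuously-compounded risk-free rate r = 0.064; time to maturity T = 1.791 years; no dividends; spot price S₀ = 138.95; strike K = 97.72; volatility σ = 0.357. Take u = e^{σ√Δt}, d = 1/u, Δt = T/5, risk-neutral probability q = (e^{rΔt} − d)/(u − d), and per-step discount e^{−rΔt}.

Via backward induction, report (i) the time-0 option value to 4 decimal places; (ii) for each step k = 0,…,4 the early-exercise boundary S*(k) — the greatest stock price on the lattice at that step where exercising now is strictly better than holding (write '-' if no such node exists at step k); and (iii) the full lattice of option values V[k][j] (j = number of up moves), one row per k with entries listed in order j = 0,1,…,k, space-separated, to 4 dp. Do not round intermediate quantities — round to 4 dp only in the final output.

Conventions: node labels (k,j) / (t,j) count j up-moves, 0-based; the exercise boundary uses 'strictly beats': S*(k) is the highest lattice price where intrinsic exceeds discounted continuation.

price = 4.9133
boundary = - - - - 59.1135
tree:
4.9133
8.6725 1.3914
14.9119 2.8509 0.0000
24.6981 5.8415 0.0000 0.0000
38.6065 11.9693 0.0000 0.0000 0.0000
49.9788 24.5253 0.0000 0.0000 0.0000 0.0000

Δt=0.35820, u=1.23821, d=0.80762, q=0.50064, disc=e^(-rΔt)=0.97734
k=5 terminal: V=max(K-S,0) → 49.9788 24.5253 0.0000 0.0000 0.0000 0.0000
k=4: j=0 S=59.1135 intr=38.6065 cont=36.3918 V=38.6065[EX]; j=1 S=90.6301 intr=7.0899 cont=11.9693 V=11.9693[hold]; j=2 S=138.9500 intr=0.0000 cont=0.0000 V=0.0000[hold]; j=3 S=213.0319 intr=0.0000 cont=0.0000 V=0.0000[hold]; j=4 S=326.6109 intr=0.0000 cont=0.0000 V=0.0000[hold]  S*(4)=59.1135
k=3: j=0 S=73.1947 intr=24.5253 cont=24.6981 V=24.6981[hold]; j=1 S=112.2188 intr=0.0000 cont=5.8415 V=5.8415[hold]; j=2 S=172.0488 intr=0.0000 cont=0.0000 V=0.0000[hold]; j=3 S=263.7774 intr=0.0000 cont=0.0000 V=0.0000[hold]  S*(3)=-
k=2: j=0 S=90.6301 intr=7.0899 cont=14.9119 V=14.9119[hold]; j=1 S=138.9500 intr=0.0000 cont=2.8509 V=2.8509[hold]; j=2 S=213.0319 intr=0.0000 cont=0.0000 V=0.0000[hold]  S*(2)=-
k=1: j=0 S=112.2188 intr=0.0000 cont=8.6725 V=8.6725[hold]; j=1 S=172.0488 intr=0.0000 cont=1.3914 V=1.3914[hold]  S*(1)=-
k=0: j=0 S=138.9500 intr=0.0000 cont=4.9133 V=4.9133[hold]  S*(0)=-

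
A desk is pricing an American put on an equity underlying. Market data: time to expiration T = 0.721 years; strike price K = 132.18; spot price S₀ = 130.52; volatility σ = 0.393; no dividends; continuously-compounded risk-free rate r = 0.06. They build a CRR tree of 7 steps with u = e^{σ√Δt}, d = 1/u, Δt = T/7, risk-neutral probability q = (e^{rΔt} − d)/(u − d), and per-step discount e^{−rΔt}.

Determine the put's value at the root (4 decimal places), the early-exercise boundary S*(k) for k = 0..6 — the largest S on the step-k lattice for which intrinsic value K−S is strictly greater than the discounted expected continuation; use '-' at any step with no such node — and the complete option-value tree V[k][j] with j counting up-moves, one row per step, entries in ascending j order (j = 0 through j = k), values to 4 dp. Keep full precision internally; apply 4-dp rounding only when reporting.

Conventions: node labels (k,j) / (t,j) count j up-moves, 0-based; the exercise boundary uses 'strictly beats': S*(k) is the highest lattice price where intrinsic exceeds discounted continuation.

Δt=0.10300, u=1.13443, d=0.88150, q=0.49302, disc=e^(-rΔt)=0.99384
k=7 terminal: V=max(K-S,0) → 78.1991 62.7106 42.7780 17.1263 0.0000 0.0000 0.0000 0.0000
k=6: j=0 S=61.2375 intr=70.9425 cont=70.1282 V=70.9425[EX]; j=1 S=78.8080 intr=53.3720 cont=52.5576 V=53.3720[EX]; j=2 S=101.4200 intr=30.7600 cont=29.9456 V=30.7600[EX]; j=3 S=130.5200 intr=1.6600 cont=8.6292 V=8.6292[hold]; j=4 S=167.9695 intr=0.0000 cont=0.0000 V=0.0000[hold]; j=5 S=216.1641 intr=0.0000 cont=0.0000 V=0.0000[hold]; j=6 S=278.1871 intr=0.0000 cont=0.0000 V=0.0000[hold]  S*(6)=101.4200
k=5: j=0 S=69.4694 intr=62.7106 cont=61.8962 V=62.7106[EX]; j=1 S=89.4020 intr=42.7780 cont=41.9637 V=42.7780[EX]; j=2 S=115.0537 intr=17.1263 cont=19.7268 V=19.7268[hold]; j=3 S=148.0654 intr=0.0000 cont=4.3479 V=4.3479[hold]; j=4 S=190.5492 intr=0.0000 cont=0.0000 V=0.0000[hold]; j=5 S=245.2225 intr=0.0000 cont=0.0000 V=0.0000[hold]  S*(5)=89.4020
k=4: j=0 S=78.8080 intr=53.3720 cont=52.5576 V=53.3720[EX]; j=1 S=101.4200 intr=30.7600 cont=31.2198 V=31.2198[hold]; j=2 S=130.5200 intr=1.6600 cont=12.0699 V=12.0699[hold]; j=3 S=167.9695 intr=0.0000 cont=2.1907 V=2.1907[hold]; j=4 S=216.1641 intr=0.0000 cont=0.0000 V=0.0000[hold]  S*(4)=78.8080
k=3: j=0 S=89.4020 intr=42.7780 cont=42.1890 V=42.7780[EX]; j=1 S=115.0537 intr=17.1263 cont=21.6443 V=21.6443[hold]; j=2 S=148.0654 intr=0.0000 cont=7.1549 V=7.1549[hold]; j=3 S=190.5492 intr=0.0000 cont=1.1038 V=1.1038[hold]  S*(3)=89.4020
k=2: j=0 S=101.4200 intr=30.7600 cont=32.1593 V=32.1593[hold]; j=1 S=130.5200 intr=1.6600 cont=14.4114 V=14.4114[hold]; j=2 S=167.9695 intr=0.0000 cont=4.1459 V=4.1459[hold]  S*(2)=-
k=1: j=0 S=115.0537 intr=17.1263 cont=23.2650 V=23.2650[hold]; j=1 S=148.0654 intr=0.0000 cont=9.2927 V=9.2927[hold]  S*(1)=-
k=0: j=0 S=130.5200 intr=1.6600 cont=16.2755 V=16.2755[hold]  S*(0)=-

price = 16.2755
boundary = - - - 89.4020 78.8080 89.4020 101.4200
tree:
16.2755
23.2650 9.2927
32.1593 14.4114 4.1459
42.7780 21.6443 7.1549 1.1038
53.3720 31.2198 12.0699 2.1907 0.0000
62.7106 42.7780 19.7268 4.3479 0.0000 0.0000
70.9425 53.3720 30.7600 8.6292 0.0000 0.0000 0.0000
78.1991 62.7106 42.7780 17.1263 0.0000 0.0000 0.0000 0.0000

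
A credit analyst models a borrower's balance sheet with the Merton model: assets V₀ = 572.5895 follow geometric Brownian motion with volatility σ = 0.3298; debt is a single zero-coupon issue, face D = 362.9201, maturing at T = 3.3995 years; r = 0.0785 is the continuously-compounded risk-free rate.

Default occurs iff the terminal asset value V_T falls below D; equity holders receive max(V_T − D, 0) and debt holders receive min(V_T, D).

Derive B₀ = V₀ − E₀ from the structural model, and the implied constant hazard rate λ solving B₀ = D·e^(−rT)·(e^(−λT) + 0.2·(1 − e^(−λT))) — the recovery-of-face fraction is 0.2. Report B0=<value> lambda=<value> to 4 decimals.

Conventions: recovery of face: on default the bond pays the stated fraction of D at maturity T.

Work the structural quantities from V₀ = 572.5895 against face 362.9201:
d₁ = [ln(V₀/D) + (r + σ²/2)T] / (σ√T)
   = [ln(572.5895/362.9201) + (0.0785 + 0.5·0.3298²)·3.3995] / (0.3298·√3.3995)
   = [0.455986 + 0.451739] / 0.608076 = 1.492782
d₂ = d₁ − σ√T = 1.492782 − 0.608076 = 0.884706
N(d₁) = 0.932253,  N(d₂) = 0.811842,  e^(−rT) = 0.765780
E₀ = V₀·N(d₁) − D·e^(−rT)·N(d₂)
   = 572.5895·0.932253 − 362.9201·0.765780·0.811842 = 308.173561
B₀ = V₀ − E₀ = 572.5895 − 308.173561 = 264.415939
e^(−λT) = (B₀·e^(rT)/D − 0.2)/(1 − 0.2) = (264.4159·1.305859/362.9201 − 0.2)/0.8 = 0.93927615
λ = −ln(0.93927615)/3.3995 = 0.018428

B0=264.4159 lambda=0.0184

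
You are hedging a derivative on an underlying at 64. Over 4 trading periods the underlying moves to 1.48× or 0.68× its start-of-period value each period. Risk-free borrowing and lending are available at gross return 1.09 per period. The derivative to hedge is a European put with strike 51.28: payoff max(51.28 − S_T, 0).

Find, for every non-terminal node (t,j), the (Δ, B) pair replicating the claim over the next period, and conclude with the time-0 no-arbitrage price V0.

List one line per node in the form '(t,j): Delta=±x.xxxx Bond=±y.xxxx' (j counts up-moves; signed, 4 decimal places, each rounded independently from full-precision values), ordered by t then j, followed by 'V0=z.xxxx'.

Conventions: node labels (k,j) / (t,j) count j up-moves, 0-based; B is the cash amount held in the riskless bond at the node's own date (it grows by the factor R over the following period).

Since d<R<u, set p* = (R−d)/(u−d) = 0.5125; price each node as the discounted p*-expectation of its children.
At maturity the claim pays: V(4,0)=37.5959, V(4,1)=21.4970, V(4,2)=0.0000, V(4,3)=0.0000, V(4,4)=0.0000
  t=3,j=0: stock 20.1236 → up 29.7830 (V=21.4970), down 13.6841 (V=37.5959). Price 26.9222; hedge Δ=-1.0000, bond B=47.0459.
  t=3,j=1: stock 43.7985 → up 64.8218 (V=0.0000), down 29.7830 (V=21.4970). Price 9.6145; hedge Δ=-0.6135, bond B=36.4857.
  t=3,j=2: stock 95.3262 → up 141.0828 (V=0.0000), down 64.8218 (V=0.0000). Price 0.0000; hedge Δ=0.0000, bond B=0.0000.
  t=3,j=3: stock 207.4747 → up 307.0625 (V=0.0000), down 141.0828 (V=0.0000). Price 0.0000; hedge Δ=0.0000, bond B=0.0000.
  t=2,j=0: stock 29.5936 → up 43.7985 (V=9.6145), down 20.1236 (V=26.9222). Price 16.5615; hedge Δ=-0.7311, bond B=38.1961.
  t=2,j=1: stock 64.4096 → up 95.3262 (V=0.0000), down 43.7985 (V=9.6145). Price 4.3001; hedge Δ=-0.1866, bond B=16.3182.
  t=2,j=2: stock 140.1856 → up 207.4747 (V=0.0000), down 95.3262 (V=0.0000). Price 0.0000; hedge Δ=0.0000, bond B=0.0000.
  t=1,j=0: stock 43.5200 → up 64.4096 (V=4.3001), down 29.5936 (V=16.5615). Price 9.4289; hedge Δ=-0.3522, bond B=24.7557.
  t=1,j=1: stock 94.7200 → up 140.1856 (V=0.0000), down 64.4096 (V=4.3001). Price 1.9232; hedge Δ=-0.0567, bond B=7.2983.
  t=0,j=0: stock 64.0000 → up 94.7200 (V=1.9232), down 43.5200 (V=9.4289). Price 5.1213; hedge Δ=-0.1466, bond B=14.5034.
Verification: the root portfolio costs Δ(0,0)·S0 + B(0,0) = 5.1213, matching V0.

(0,0): Delta=-0.1466 Bond=14.5034
(1,0): Delta=-0.3522 Bond=24.7557
(1,1): Delta=-0.0567 Bond=7.2983
(2,0): Delta=-0.7311 Bond=38.1961
(2,1): Delta=-0.1866 Bond=16.3182
(2,2): Delta=0.0000 Bond=0.0000
(3,0): Delta=-1.0000 Bond=47.0459
(3,1): Delta=-0.6135 Bond=36.4857
(3,2): Delta=0.0000 Bond=0.0000
(3,3): Delta=0.0000 Bond=0.0000
V0=5.1213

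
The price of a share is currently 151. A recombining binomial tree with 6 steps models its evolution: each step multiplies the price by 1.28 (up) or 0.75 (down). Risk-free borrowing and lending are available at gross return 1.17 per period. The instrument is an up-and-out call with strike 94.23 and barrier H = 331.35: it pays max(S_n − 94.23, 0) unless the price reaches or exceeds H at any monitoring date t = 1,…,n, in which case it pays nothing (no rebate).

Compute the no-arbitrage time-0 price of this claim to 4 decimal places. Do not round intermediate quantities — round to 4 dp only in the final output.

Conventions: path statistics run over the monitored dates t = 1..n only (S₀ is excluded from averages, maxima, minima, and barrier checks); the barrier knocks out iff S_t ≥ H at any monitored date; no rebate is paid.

price = 13.7679

With p* = (R−d)/(u−d) = 0.7925, sum probability × payoff across the paths and divide by R^6.
Enumerate all 2^6 = 64 price paths (U = up ×1.28, D = down ×0.75); each path with k up-moves has probability p*^k·(1−p*)^(6−k).
DDDDDD: M=113.2500, payoff=0.0000, prob=0.000080
UDDDDD: M=193.2800, payoff=0.0000, prob=0.000305
DUDDDD: M=144.9600, payoff=0.0000, prob=0.000305
UUDDDD: M=247.3984, payoff=0.0000, prob=0.001165
DDUDDD: M=113.2500, payoff=0.0000, prob=0.000305
UDUDDD: M=193.2800, payoff=0.0000, prob=0.001165
DUUDDD: M=185.5488, payoff=0.0000, prob=0.001165
UUUDDD: M=316.6700, payoff=39.3651, prob=0.004449
DDDUDD: M=113.2500, payoff=0.0000, prob=0.000305
UDDUDD: M=193.2800, payoff=0.0000, prob=0.001165
DUDUDD: M=144.9600, payoff=0.0000, prob=0.001165
UUDUDD: M=247.3984, payoff=39.3651, prob=0.004449
DDUUDD: M=139.1616, payoff=0.0000, prob=0.001165
UDUUDD: M=237.5025, payoff=39.3651, prob=0.004449
DUUUDD: M=237.5025, payoff=39.3651, prob=0.004449
UUUUDD: M=405.3375, payoff=0.0000, prob=0.016987
DDDDUD: M=113.2500, payoff=0.0000, prob=0.000305
UDDDUD: M=193.2800, payoff=0.0000, prob=0.001165
DUDDUD: M=144.9600, payoff=0.0000, prob=0.001165
UUDDUD: M=247.3984, payoff=39.3651, prob=0.004449
DDUDUD: M=113.2500, payoff=0.0000, prob=0.001165
UDUDUD: M=193.2800, payoff=39.3651, prob=0.004449
DUUDUD: M=185.5488, payoff=39.3651, prob=0.004449
UUUDUD: M=316.6700, payoff=133.7724, prob=0.016987
DDDUUD: M=113.2500, payoff=0.0000, prob=0.001165
UDDUUD: M=193.2800, payoff=39.3651, prob=0.004449
DUDUUD: M=178.1268, payoff=39.3651, prob=0.004449
UUDUUD: M=304.0032, payoff=133.7724, prob=0.016987
DDUUUD: M=178.1268, payoff=39.3651, prob=0.004449
UDUUUD: M=304.0032, payoff=133.7724, prob=0.016987
DUUUUD: M=304.0032, payoff=133.7724, prob=0.016987
UUUUUD: M=518.8320, payoff=0.0000, prob=0.064861
DDDDDU: M=113.2500, payoff=0.0000, prob=0.000305
UDDDDU: M=193.2800, payoff=0.0000, prob=0.001165
DUDDDU: M=144.9600, payoff=0.0000, prob=0.001165
UUDDDU: M=247.3984, payoff=39.3651, prob=0.004449
DDUDDU: M=113.2500, payoff=0.0000, prob=0.001165
UDUDDU: M=193.2800, payoff=39.3651, prob=0.004449
DUUDDU: M=185.5488, payoff=39.3651, prob=0.004449
UUUDDU: M=316.6700, payoff=133.7724, prob=0.016987
DDDUDU: M=113.2500, payoff=0.0000, prob=0.001165
UDDUDU: M=193.2800, payoff=39.3651, prob=0.004449
DUDUDU: M=144.9600, payoff=39.3651, prob=0.004449
UUDUDU: M=247.3984, payoff=133.7724, prob=0.016987
DDUUDU: M=139.1616, payoff=39.3651, prob=0.004449
UDUUDU: M=237.5025, payoff=133.7724, prob=0.016987
DUUUDU: M=237.5025, payoff=133.7724, prob=0.016987
UUUUDU: M=405.3375, payoff=0.0000, prob=0.064861
DDDDUU: M=113.2500, payoff=0.0000, prob=0.001165
UDDDUU: M=193.2800, payoff=39.3651, prob=0.004449
DUDDUU: M=144.9600, payoff=39.3651, prob=0.004449
UUDDUU: M=247.3984, payoff=133.7724, prob=0.016987
DDUDUU: M=133.5951, payoff=39.3651, prob=0.004449
UDUDUU: M=228.0024, payoff=133.7724, prob=0.016987
DUUDUU: M=228.0024, payoff=133.7724, prob=0.016987
UUUDUU: M=389.1240, payoff=0.0000, prob=0.064861
DDDUUU: M=133.5951, payoff=39.3651, prob=0.004449
UDDUUU: M=228.0024, payoff=133.7724, prob=0.016987
DUDUUU: M=228.0024, payoff=133.7724, prob=0.016987
UUDUUU: M=389.1240, payoff=0.0000, prob=0.064861
DDUUUU: M=228.0024, payoff=133.7724, prob=0.016987
UDUUUU: M=389.1240, payoff=0.0000, prob=0.064861
DUUUUU: M=389.1240, payoff=0.0000, prob=0.064861
UUUUUU: M=664.1050, payoff=0.0000, prob=0.247651
Price = Σ prob·payoff / R^6 = 35.317032 / 2.565164 = 13.7679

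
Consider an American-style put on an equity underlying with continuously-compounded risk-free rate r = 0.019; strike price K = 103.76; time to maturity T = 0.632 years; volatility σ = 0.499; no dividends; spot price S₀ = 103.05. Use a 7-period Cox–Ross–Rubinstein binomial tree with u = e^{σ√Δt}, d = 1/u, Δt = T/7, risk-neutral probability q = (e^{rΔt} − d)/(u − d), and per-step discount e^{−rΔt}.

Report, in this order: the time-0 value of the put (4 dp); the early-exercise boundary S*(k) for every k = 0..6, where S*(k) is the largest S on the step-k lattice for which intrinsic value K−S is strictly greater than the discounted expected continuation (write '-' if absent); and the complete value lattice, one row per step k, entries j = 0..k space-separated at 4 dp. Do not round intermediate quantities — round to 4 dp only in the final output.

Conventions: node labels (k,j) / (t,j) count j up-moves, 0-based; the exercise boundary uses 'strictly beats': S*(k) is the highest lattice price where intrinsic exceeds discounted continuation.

params: Δt=0.09029 u=1.16176 d=0.86076 q=0.46829 e^(-rΔt)=0.99829
t_7 payoffs: 67.6831 55.0674 38.0401 15.0585 0.0000 0.0000 0.0000 0.0000
t_6: node(6,0) S=41.9127 payoff=61.8473 vs cont=61.6694 → 61.8473 [stop]  node(6,1) S=56.5692 payoff=47.1908 vs cont=47.0130 → 47.1908 [stop]  node(6,2) S=76.3509 payoff=27.4091 vs cont=27.2313 → 27.4091 [stop]  node(6,3) S=103.0500 payoff=0.7100 vs cont=7.9930 → 7.9930 [wait]  node(6,4) S=139.0855 payoff=0.0000 vs cont=0.0000 → 0.0000 [wait]  node(6,5) S=187.7224 payoff=0.0000 vs cont=0.0000 → 0.0000 [wait]  node(6,6) S=253.3670 payoff=0.0000 vs cont=0.0000 → 0.0000 [wait]  ⇒ S*(6)=76.3509
t_5: node(5,0) S=48.6926 payoff=55.0674 vs cont=54.8896 → 55.0674 [stop]  node(5,1) S=65.7199 payoff=38.0401 vs cont=37.8622 → 38.0401 [stop]  node(5,2) S=88.7015 payoff=15.0585 vs cont=18.2854 → 18.2854 [wait]  node(5,3) S=119.7195 payoff=0.0000 vs cont=4.2427 → 4.2427 [wait]  node(5,4) S=161.5842 payoff=0.0000 vs cont=0.0000 → 0.0000 [wait]  node(5,5) S=218.0886 payoff=0.0000 vs cont=0.0000 → 0.0000 [wait]  ⇒ S*(5)=65.7199
t_4: node(4,0) S=56.5692 payoff=47.1908 vs cont=47.0130 → 47.1908 [stop]  node(4,1) S=76.3509 payoff=27.4091 vs cont=28.7398 → 28.7398 [wait]  node(4,2) S=103.0500 payoff=0.7100 vs cont=11.6893 → 11.6893 [wait]  node(4,3) S=139.0855 payoff=0.0000 vs cont=2.2520 → 2.2520 [wait]  node(4,4) S=187.7224 payoff=0.0000 vs cont=0.0000 → 0.0000 [wait]  ⇒ S*(4)=56.5692
t_3: node(3,0) S=65.7199 payoff=38.0401 vs cont=38.4843 → 38.4843 [wait]  node(3,1) S=88.7015 payoff=15.0585 vs cont=20.7196 → 20.7196 [wait]  node(3,2) S=119.7195 payoff=0.0000 vs cont=7.2574 → 7.2574 [wait]  node(3,3) S=161.5842 payoff=0.0000 vs cont=1.1954 → 1.1954 [wait]  ⇒ S*(3)=-
t_2: node(2,0) S=76.3509 payoff=27.4091 vs cont=30.1136 → 30.1136 [wait]  node(2,1) S=103.0500 payoff=0.7100 vs cont=14.3907 → 14.3907 [wait]  node(2,2) S=139.0855 payoff=0.0000 vs cont=4.4111 → 4.4111 [wait]  ⇒ S*(2)=-
t_1: node(1,0) S=88.7015 payoff=15.0585 vs cont=22.7117 → 22.7117 [wait]  node(1,1) S=119.7195 payoff=0.0000 vs cont=9.7007 → 9.7007 [wait]  ⇒ S*(1)=-
t_0: node(0,0) S=103.0500 payoff=0.7100 vs cont=16.5903 → 16.5903 [wait]  ⇒ S*(0)=-

price = 16.5903
boundary = - - - - 56.5692 65.7199 76.3509
tree:
16.5903
22.7117 9.7007
30.1136 14.3907 4.4111
38.4843 20.7196 7.2574 1.1954
47.1908 28.7398 11.6893 2.2520 0.0000
55.0674 38.0401 18.2854 4.2427 0.0000 0.0000
61.8473 47.1908 27.4091 7.9930 0.0000 0.0000 0.0000
67.6831 55.0674 38.0401 15.0585 0.0000 0.0000 0.0000 0.0000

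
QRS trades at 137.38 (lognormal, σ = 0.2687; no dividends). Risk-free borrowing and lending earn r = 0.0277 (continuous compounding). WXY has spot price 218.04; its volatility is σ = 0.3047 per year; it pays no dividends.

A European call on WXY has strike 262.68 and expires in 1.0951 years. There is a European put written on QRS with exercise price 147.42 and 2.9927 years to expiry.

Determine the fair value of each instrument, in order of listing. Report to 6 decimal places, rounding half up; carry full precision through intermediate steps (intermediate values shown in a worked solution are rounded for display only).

price(WXY call K=262.68) = 15.026229
price(QRS put K=147.42) = 24.258199

[WXY call K=262.68]
σ√T = 0.3047·√1.0951 = 0.318859
d₁ = (ln(S/K) + (r+σ²/2)T) / (σ√T) = (ln(218.04/262.68) + (0.0277+0.3047²/2)·1.0951) / 0.318859 = (-0.186258 + 0.081170) / 0.318859 = -0.329575
d₂ = d₁ − σ√T = -0.329575 − 0.318859 = -0.648434
e^{−rT} = 0.970121
N(d₁) = 0.370861,  N(d₂) = 0.258352
price = S·N(d₁) − K·e^{−rT}·N(d₂) = 80.862447 − 65.836218 = 15.026229
[QRS put K=147.42]
σ√T = 0.2687·√2.9927 = 0.464835
d₁ = (ln(S/K) + (r+σ²/2)T) / (σ√T) = (ln(137.38/147.42) + (0.0277+0.2687²/2)·2.9927) / 0.464835 = (-0.070535 + 0.190934) / 0.464835 = 0.259014
d₂ = d₁ − σ√T = 0.259014 − 0.464835 = -0.205821
e^{−rT} = 0.920445
N(−d₁) = 0.397812,  N(−d₂) = 0.581535
price = K·e^{−rT}·N(−d₂) − S·N(−d₁) = 78.909636 − 54.651436 = 24.258199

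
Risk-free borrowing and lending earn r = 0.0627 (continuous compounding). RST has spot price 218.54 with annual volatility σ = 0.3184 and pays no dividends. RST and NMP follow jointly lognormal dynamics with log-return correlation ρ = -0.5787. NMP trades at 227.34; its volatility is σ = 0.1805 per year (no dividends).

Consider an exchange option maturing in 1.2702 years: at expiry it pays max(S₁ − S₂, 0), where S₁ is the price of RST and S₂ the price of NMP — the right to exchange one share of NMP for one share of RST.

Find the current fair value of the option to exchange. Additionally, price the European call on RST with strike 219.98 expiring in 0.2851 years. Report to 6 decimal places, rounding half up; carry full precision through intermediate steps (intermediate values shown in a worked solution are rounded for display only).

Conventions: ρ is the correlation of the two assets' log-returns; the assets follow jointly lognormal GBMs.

exchange price = 40.142549
price(RST call K=219.98) = 15.982297

σ_eff = √(σ₁² + σ₂² − 2ρσ₁σ₂) = √(0.3184² + 0.1805² − 2·-0.5787·0.3184·0.1805) = 0.447745
d₁ = (ln(S₁/S₂) + (q₂ − q₁ + σ_eff²/2)T) / (σ_eff√T) = (ln(218.54/227.34) + (0.0 − 0.0 + 0.100238)·1.2702) / 0.504623 = 0.174080
d₂ = d₁ − σ_eff√T = 0.174080 − 0.504623 = -0.330544
N(d₁) = 0.569099,  N(d₂) = 0.370495
V = S₁·e^{−q₁T}·N(d₁) − S₂·e^{−q₂T}·N(d₂) = 124.370806 − 84.228257 = 40.142549
[vanilla: RST call K=219.98]
σ√T = 0.3184·√0.2851 = 0.170009
d₁ = (ln(S/K) + (r+σ²/2)T) / (σ√T) = (ln(218.54/219.98) + (0.0627+0.3184²/2)·0.2851) / 0.170009 = (-0.006568 + 0.032327) / 0.170009 = 0.151520
d₂ = d₁ − σ√T = 0.151520 − 0.170009 = -0.018489
e^{−rT} = 0.982283
N(d₁) = 0.560217,  N(d₂) = 0.492624
price = S·N(d₁) − K·e^{−rT}·N(d₂) = 122.429857 − 106.447560 = 15.982297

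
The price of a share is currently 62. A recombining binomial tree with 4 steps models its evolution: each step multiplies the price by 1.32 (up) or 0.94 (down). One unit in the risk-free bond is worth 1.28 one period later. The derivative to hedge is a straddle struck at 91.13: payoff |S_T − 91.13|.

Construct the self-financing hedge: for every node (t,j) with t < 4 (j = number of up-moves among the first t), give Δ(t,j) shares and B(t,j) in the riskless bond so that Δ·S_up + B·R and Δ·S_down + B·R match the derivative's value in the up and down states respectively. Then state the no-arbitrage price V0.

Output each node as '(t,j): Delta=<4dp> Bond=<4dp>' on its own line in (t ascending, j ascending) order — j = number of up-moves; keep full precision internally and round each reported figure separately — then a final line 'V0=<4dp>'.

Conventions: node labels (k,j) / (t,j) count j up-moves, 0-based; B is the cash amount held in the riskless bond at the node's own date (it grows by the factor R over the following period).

Risk-neutral probability p* = (R−d)/(u−d) = (1.28−0.94)/(1.32−0.94) = 0.8947.
Expiry values: V(4,0)=42.7236, V(4,1)=23.1550, V(4,2)=4.3242, V(4,3)=42.9121, V(4,4)=97.0994
Node (3,0) S=51.4962: V=(p*·23.1550+(1−p*)·42.7236)/1.28=19.6991; Δ=(23.1550−42.7236)/(67.9750−48.4064)=-1.0000; B=V−Δ·S=71.1953
Node (3,1) S=72.3138: V=(p*·4.3242+(1−p*)·23.1550)/1.28=4.9269; Δ=(4.3242−23.1550)/(95.4542−67.9750)=-0.6853; B=V−Δ·S=54.4815
Node (3,2) S=101.5471: V=(p*·42.9121+(1−p*)·4.3242)/1.28=30.3518; Δ=(42.9121−4.3242)/(134.0421−95.4542)=1.0000; B=V−Δ·S=-71.1953
Node (3,3) S=142.5980: V=(p*·97.0994+(1−p*)·42.9121)/1.28=71.4027; Δ=(97.0994−42.9121)/(188.2294−134.0421)=1.0000; B=V−Δ·S=-71.1953
Node (2,0) S=54.7832: V=(p*·4.9269+(1−p*)·19.6991)/1.28=5.0640; Δ=(4.9269−19.6991)/(72.3138−51.4962)=-0.7096; B=V−Δ·S=43.9382
Node (2,1) S=76.9296: V=(p*·30.3518+(1−p*)·4.9269)/1.28=21.6215; Δ=(30.3518−4.9269)/(101.5471−72.3138)=0.8697; B=V−Δ·S=-45.2861
Node (2,2) S=108.0288: V=(p*·71.4027+(1−p*)·30.3518)/1.28=52.4075; Δ=(71.4027−30.3518)/(142.5980−101.5471)=1.0000; B=V−Δ·S=-55.6213
Node (1,0) S=58.2800: V=(p*·21.6215+(1−p*)·5.0640)/1.28=15.5301; Δ=(21.6215−5.0640)/(76.9296−54.7832)=0.7476; B=V−Δ·S=-28.0422
Node (1,1) S=81.8400: V=(p*·52.4075+(1−p*)·21.6215)/1.28=38.4116; Δ=(52.4075−21.6215)/(108.0288−76.9296)=0.9899; B=V−Δ·S=-42.6042
Node (0,0) S=62.0000: V=(p*·38.4116+(1−p*)·15.5301)/1.28=28.1274; Δ=(38.4116−15.5301)/(81.8400−58.2800)=0.9712; B=V−Δ·S=-32.0870
Verification: the root portfolio costs Δ(0,0)·S0 + B(0,0) = 28.1274, matching V0.

(0,0): Delta=0.9712 Bond=-32.0870
(1,0): Delta=0.7476 Bond=-28.0422
(1,1): Delta=0.9899 Bond=-42.6042
(2,0): Delta=-0.7096 Bond=43.9382
(2,1): Delta=0.8697 Bond=-45.2861
(2,2): Delta=1.0000 Bond=-55.6213
(3,0): Delta=-1.0000 Bond=71.1953
(3,1): Delta=-0.6853 Bond=54.4815
(3,2): Delta=1.0000 Bond=-71.1953
(3,3): Delta=1.0000 Bond=-71.1953
V0=28.1274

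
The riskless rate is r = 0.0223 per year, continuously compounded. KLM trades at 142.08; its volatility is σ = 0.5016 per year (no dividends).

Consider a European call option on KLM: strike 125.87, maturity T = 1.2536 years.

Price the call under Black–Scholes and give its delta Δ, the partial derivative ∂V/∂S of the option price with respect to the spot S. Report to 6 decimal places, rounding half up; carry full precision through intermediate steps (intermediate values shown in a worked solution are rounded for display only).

price = 40.079270
Δ = 0.707565

σ√T = 0.5016·√1.2536 = 0.561613
d₁ = (ln(S/K) + (r+σ²/2)T) / (σ√T) = (ln(142.08/125.87) + (0.0223+0.5016²/2)·1.2536) / 0.561613 = (0.121141 + 0.185660) / 0.561613 = 0.546285
d₂ = d₁ − σ√T = 0.546285 − 0.561613 = -0.015328
e^{−rT} = 0.972432
N(d₁) = 0.707565,  N(d₂) = 0.493885
Call price V = S·N(d₁) − K·e^{−rT}·N(d₂) = 100.530810 − 60.451540 = 40.079270
Δ = N(d₁) = 0.707565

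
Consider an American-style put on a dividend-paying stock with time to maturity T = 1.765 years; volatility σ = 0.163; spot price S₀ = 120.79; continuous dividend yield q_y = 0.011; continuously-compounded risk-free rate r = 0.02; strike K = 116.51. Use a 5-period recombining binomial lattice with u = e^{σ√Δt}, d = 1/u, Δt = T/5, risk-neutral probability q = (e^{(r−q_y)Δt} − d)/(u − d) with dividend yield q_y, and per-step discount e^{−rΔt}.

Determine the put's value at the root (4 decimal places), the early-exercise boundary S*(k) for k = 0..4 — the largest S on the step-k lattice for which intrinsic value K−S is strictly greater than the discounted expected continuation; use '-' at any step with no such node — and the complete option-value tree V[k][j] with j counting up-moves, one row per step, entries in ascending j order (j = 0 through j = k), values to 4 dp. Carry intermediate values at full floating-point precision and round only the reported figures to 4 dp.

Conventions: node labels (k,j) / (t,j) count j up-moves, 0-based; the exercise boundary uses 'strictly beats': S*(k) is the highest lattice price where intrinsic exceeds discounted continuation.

params: Δt=0.35300 u=1.10169 d=0.90770 q=0.49221 e^(-rΔt)=0.99296
t_5 payoffs: 42.0821 26.1754 6.8693 0.0000 0.0000 0.0000
t_4: node(4,0) S=81.9964 payoff=34.5136 vs cont=34.0117 → 34.5136 [stop]  node(4,1) S=99.5206 payoff=16.9894 vs cont=16.5554 → 16.9894 [stop]  node(4,2) S=120.7900 payoff=0.0000 vs cont=3.4636 → 3.4636 [wait]  node(4,3) S=146.6051 payoff=0.0000 vs cont=0.0000 → 0.0000 [wait]  node(4,4) S=177.9373 payoff=0.0000 vs cont=0.0000 → 0.0000 [wait]  ⇒ S*(4)=99.5206
t_3: node(3,0) S=90.3346 payoff=26.1754 vs cont=25.7059 → 26.1754 [stop]  node(3,1) S=109.6407 payoff=6.8693 vs cont=10.2592 → 10.2592 [wait]  node(3,2) S=133.0730 payoff=0.0000 vs cont=1.7464 → 1.7464 [wait]  node(3,3) S=161.5132 payoff=0.0000 vs cont=0.0000 → 0.0000 [wait]  ⇒ S*(3)=90.3346
t_2: node(2,0) S=99.5206 payoff=16.9894 vs cont=18.2123 → 18.2123 [wait]  node(2,1) S=120.7900 payoff=0.0000 vs cont=6.0264 → 6.0264 [wait]  node(2,2) S=146.6051 payoff=0.0000 vs cont=0.8806 → 0.8806 [wait]  ⇒ S*(2)=-
t_1: node(1,0) S=109.6407 payoff=6.8693 vs cont=12.1283 → 12.1283 [wait]  node(1,1) S=133.0730 payoff=0.0000 vs cont=3.4690 → 3.4690 [wait]  ⇒ S*(1)=-
t_0: node(0,0) S=120.7900 payoff=0.0000 vs cont=7.8108 → 7.8108 [wait]  ⇒ S*(0)=-

price = 7.8108
boundary = - - - 90.3346 99.5206
tree:
7.8108
12.1283 3.4690
18.2123 6.0264 0.8806
26.1754 10.2592 1.7464 0.0000
34.5136 16.9894 3.4636 0.0000 0.0000
42.0821 26.1754 6.8693 0.0000 0.0000 0.0000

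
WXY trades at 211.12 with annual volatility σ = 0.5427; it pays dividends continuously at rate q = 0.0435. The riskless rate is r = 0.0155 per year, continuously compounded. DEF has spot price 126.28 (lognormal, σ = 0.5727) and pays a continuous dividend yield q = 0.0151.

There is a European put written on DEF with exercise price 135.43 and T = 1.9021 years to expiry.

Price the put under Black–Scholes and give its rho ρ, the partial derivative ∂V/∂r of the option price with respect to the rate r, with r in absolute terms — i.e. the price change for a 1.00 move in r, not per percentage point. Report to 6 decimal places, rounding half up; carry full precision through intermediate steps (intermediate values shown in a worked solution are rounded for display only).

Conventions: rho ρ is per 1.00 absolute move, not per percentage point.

σ√T = 0.5727·√1.9021 = 0.789849
d₁ = (ln(S/K) + (r−q+σ²/2)T) / (σ√T) = (ln(126.28/135.43) + (0.0155−0.0151+0.5727²/2)·1.9021) / 0.789849 = (-0.069953 + 0.312691) / 0.789849 = 0.307322
d₂ = d₁ − σ√T = 0.307322 − 0.789849 = -0.482526
e^{−rT} = 0.970948
e^{−qT} = 0.971687
N(−d₁) = 0.379299,  N(−d₂) = 0.685284
Put price V = K·e^{−rT}·N(−d₂) − S·e^{−qT}·N(−d₁) = 90.111734 − 46.541746 = 43.569988
ρ = −K·T·e^{−rT}·N(−d₂) = -171.401529

price = 43.569988
ρ = -171.401529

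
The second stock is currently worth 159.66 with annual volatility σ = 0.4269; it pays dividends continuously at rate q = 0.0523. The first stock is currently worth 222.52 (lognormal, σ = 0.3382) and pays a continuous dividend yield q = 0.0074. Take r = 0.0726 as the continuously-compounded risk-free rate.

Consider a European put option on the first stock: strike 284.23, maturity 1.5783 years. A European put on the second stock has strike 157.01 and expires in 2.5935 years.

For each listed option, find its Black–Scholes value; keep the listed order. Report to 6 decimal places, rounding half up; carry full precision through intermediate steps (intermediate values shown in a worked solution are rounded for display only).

[the first stock put K=284.23]
σ√T = 0.3382·√1.5783 = 0.424882
d₁ = (ln(S/K) + (r−q+σ²/2)T) / (σ√T) = (ln(222.52/284.23) + (0.0726−0.0074+0.3382²/2)·1.5783) / 0.424882 = (-0.244767 + 0.193168) / 0.424882 = -0.121444
d₂ = d₁ − σ√T = -0.121444 − 0.424882 = -0.546326
e^{−rT} = 0.891737
e^{−qT} = 0.988389
N(−d₁) = 0.548330,  N(−d₂) = 0.707579
price = K·e^{−rT}·N(−d₂) − S·e^{−qT}·N(−d₁) = 179.341743 − 120.597667 = 58.744076
[the second stock put K=157.01]
σ√T = 0.4269·√2.5935 = 0.687495
d₁ = (ln(S/K) + (r−q+σ²/2)T) / (σ√T) = (ln(159.66/157.01) + (0.0726−0.0523+0.4269²/2)·2.5935) / 0.687495 = (0.016737 + 0.288972) / 0.687495 = 0.444672
d₂ = d₁ − σ√T = 0.444672 − 0.687495 = -0.242823
e^{−rT} = 0.828376
e^{−qT} = 0.873157
N(−d₁) = 0.328278,  N(−d₂) = 0.595929
price = K·e^{−rT}·N(−d₂) − S·e^{−qT}·N(−d₁) = 77.508455 − 45.764716 = 31.743739

price(the first stock put K=284.23) = 58.744076
price(the second stock put K=157.01) = 31.743739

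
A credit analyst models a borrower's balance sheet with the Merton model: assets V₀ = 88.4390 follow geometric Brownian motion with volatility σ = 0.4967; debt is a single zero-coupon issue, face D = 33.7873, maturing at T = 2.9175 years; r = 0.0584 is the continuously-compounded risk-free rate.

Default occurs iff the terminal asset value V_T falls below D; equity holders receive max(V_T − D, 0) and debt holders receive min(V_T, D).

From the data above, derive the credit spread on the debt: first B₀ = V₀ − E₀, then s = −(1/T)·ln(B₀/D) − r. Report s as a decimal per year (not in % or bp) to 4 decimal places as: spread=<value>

spread=0.0210

With assets at 88.4390 and a single debt payment of 33.7873 at 2.9175 years:
d₁ = [ln(V₀/D) + (r + σ²/2)T] / (σ√T)
   = [ln(88.4390/33.7873) + (0.0584 + 0.5·0.4967²)·2.9175] / (0.4967·√2.9175)
   = [0.962228 + 0.530272] / 0.848398 = 1.759198
d₂ = d₁ − σ√T = 1.759198 − 0.848398 = 0.910800
N(d₁) = 0.960728,  N(d₂) = 0.818800,  e^(−rT) = 0.843343
E₀ = V₀·N(d₁) − D·e^(−rT)·N(d₂)
   = 88.4390·0.960728 − 33.7873·0.843343·0.818800 = 61.634731
B₀ = V₀ − E₀ = 88.4390 − 61.634731 = 26.804269
spread = −(1/T)·ln(B₀/D) − r = −(1/2.9175)·ln(26.804269/33.7873) − 0.0584 = 0.02095693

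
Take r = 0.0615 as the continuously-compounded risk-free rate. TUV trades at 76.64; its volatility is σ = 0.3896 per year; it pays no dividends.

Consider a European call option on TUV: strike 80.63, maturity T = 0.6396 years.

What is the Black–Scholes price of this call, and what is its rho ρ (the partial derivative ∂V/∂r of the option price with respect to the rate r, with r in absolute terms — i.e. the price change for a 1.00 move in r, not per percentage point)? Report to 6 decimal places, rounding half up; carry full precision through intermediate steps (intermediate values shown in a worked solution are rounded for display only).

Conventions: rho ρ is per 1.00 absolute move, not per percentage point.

price = 9.109067
ρ = 21.007910

σ√T = 0.3896·√0.6396 = 0.311583
d₁ = (ln(S/K) + (r+σ²/2)T) / (σ√T) = (ln(76.64/80.63) + (0.0615+0.3896²/2)·0.6396) / 0.311583 = (-0.050752 + 0.087877) / 0.311583 = 0.119152
d₂ = d₁ − σ√T = 0.119152 − 0.311583 = -0.192431
e^{−rT} = 0.961428
N(d₁) = 0.547422,  N(d₂) = 0.423702
Call price V = S·N(d₁) − K·e^{−rT}·N(d₂) = 41.954454 − 32.845388 = 9.109067
ρ = K·T·e^{−rT}·N(d₂) = 21.007910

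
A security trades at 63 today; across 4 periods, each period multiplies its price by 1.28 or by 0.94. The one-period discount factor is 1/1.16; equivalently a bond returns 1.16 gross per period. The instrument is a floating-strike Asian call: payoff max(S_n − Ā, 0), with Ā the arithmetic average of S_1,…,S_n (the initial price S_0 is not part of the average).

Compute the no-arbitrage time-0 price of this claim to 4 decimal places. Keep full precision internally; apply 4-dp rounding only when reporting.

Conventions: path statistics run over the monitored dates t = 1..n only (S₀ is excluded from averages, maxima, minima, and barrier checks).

price = 12.0978

Under the martingale measure an up-move has probability p* = 0.6471; value the claim as the probability-weighted average of per-path payoffs, discounted 4 periods at R = 1.16.
Enumerate all 2^4 = 16 price paths (U = up ×1.28, D = down ×0.94); each path with k up-moves has probability p*^k·(1−p*)^(4−k).
DDDD: Ā=54.1002, payoff=0.0000, prob=0.015517
UDDD: Ā=73.6683, payoff=0.0000, prob=0.028448
DUDD: Ā=68.3133, payoff=0.0000, prob=0.028448
UUDD: Ā=93.0224, payoff=0.0000, prob=0.052155
DDUD: Ā=63.2796, payoff=3.6986, prob=0.028448
UDUD: Ā=86.1680, payoff=5.0365, prob=0.052155
DUUD: Ā=80.8130, payoff=10.3915, prob=0.052155
UUUD: Ā=110.0433, payoff=14.1501, prob=0.095617
DDDU: Ā=58.5480, payoff=8.4303, prob=0.028448
UDDU: Ā=79.7249, payoff=11.4796, prob=0.052155
DUDU: Ā=74.3699, payoff=16.8346, prob=0.052155
UUDU: Ā=101.2696, payoff=22.9237, prob=0.095617
DDUU: Ā=69.3362, payoff=21.8683, prob=0.052155
UDUU: Ā=94.4152, payoff=29.7781, prob=0.095617
DUUU: Ā=89.0602, payoff=35.1331, prob=0.095617
UUUU: Ā=121.2735, payoff=47.8408, prob=0.175297
Price = Σ prob·payoff / R^4 = 21.904745 / 1.810639 = 12.0978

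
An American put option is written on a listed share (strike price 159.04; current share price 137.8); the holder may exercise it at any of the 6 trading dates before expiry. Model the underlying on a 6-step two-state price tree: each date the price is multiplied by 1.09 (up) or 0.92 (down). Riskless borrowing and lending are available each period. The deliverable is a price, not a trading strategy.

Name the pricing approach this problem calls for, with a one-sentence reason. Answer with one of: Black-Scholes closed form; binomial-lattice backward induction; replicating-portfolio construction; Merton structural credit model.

Key observation: the defining feature is the embedded early-exercise option across 6 discrete dates on the spot-137.8 tree; pricing the strike-159.04 put means working backward with an exercise test at every node.

framework: binomial-lattice backward induction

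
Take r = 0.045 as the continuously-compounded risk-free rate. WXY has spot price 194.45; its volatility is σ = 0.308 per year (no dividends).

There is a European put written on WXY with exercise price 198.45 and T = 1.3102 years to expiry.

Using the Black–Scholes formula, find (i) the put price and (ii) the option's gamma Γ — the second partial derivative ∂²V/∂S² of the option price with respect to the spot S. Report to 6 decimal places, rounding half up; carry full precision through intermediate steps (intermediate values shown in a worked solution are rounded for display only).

σ√T = 0.308·√1.3102 = 0.352549
d₁ = (ln(S/K) + (r+σ²/2)T) / (σ√T) = (ln(194.45/198.45) + (0.045+0.308²/2)·1.3102) / 0.352549 = (-0.020362 + 0.121104) / 0.352549 = 0.285754
d₂ = d₁ − σ√T = 0.285754 − 0.352549 = -0.066795
e^{−rT} = 0.942745
N(−d₁) = 0.387533,  N(−d₂) = 0.526628
Put price V = K·e^{−rT}·N(−d₂) − S·N(−d₁) = 98.525607 − 75.355846 = 23.169762
φ(d₁) = (1/√(2π))·e^{−d₁²/2} = 0.382982
Γ = φ(d₁) / (S·σ·√T) = 0.005587

price = 23.169762
Γ = 0.005587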